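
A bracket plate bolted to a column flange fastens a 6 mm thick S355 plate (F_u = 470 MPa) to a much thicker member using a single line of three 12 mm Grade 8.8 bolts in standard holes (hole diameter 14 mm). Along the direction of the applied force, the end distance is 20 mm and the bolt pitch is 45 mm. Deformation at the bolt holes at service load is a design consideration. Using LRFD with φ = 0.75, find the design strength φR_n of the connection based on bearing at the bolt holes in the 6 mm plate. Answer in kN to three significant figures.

155 kN

Per bolt r_n = 1.2 l_c t F_u ≤ 2.4 d t F_u; upper limit = 2.4 × 12 × 6 × 470 / 1000 = 81.22 kN.
Edge bolt: l_c = 20 − 14/2 = 13 mm → 1.2 × 13 × 6 × 470 / 1000 = 43.99 → r_n = 43.99 kN.
Interior bolts: l_c = 45 − 14 = 31 mm → 1.2 × 31 × 6 × 470 / 1000 = 104.9 → r_n = 81.22 kN.
R_n = 1 × 43.99 + 2 × 81.22 = 206.4 kN.
Design strength φR_n = 0.75 × 206.4 = 155 kN.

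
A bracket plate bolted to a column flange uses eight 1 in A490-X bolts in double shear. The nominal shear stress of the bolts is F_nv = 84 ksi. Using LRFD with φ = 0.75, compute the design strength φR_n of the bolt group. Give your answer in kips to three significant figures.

792 kips

A_b = π × 1² / 4 = 0.7854 in².
R_n = F_nv · A_b · n · n_s = 84 × 0.7854 × 8 × 2 = 1056 kips.
Design strength φR_n = 0.75 × 1056 = 792 kips.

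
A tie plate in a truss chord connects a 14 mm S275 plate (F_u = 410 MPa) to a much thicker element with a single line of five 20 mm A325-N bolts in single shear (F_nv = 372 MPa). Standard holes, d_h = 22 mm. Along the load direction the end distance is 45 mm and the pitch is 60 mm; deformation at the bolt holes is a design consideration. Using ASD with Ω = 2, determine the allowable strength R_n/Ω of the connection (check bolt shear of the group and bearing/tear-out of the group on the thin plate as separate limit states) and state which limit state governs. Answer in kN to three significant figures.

292 kN (bolt shear governs)

Bolt shear: A_b = π·20²/4 = 314.2 mm²; R_n = 372 × 314.2 × 5 × 1 / 1000 = 584.3 kN → 584.3 / 2 = 292 kN.
Bearing (1.2 l_c t F_u ≤ 2.4 d t F_u): upper limit = 2.4·20·14·410 / 1000 = 275.5 kN.
  Edge l_c = 45 − 22/2 = 34 → r_n = 234.2 kN; interior l_c = 60 − 22 = 38 → r_n = 261.7 kN.
  R_n,bearing = 1·234.2 + 4·261.7 = 1281 kN → 1281 / 2 = 641 kN.
Bolt shear governs: 292 kN.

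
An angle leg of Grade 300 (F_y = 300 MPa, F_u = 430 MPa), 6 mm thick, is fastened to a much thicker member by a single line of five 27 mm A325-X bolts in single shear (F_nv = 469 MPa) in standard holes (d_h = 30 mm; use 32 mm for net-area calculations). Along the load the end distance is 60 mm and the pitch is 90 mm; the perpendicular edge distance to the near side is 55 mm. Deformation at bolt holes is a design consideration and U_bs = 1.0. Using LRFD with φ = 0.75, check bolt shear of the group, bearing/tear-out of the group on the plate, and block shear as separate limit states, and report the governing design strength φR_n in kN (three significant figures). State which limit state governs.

Bolt shear: A_b = π·27²/4 = 572.6 mm²; R_n = 469 × 572.6 × 5 × 1 / 1000 = 1343 kN → 0.75 × 1343 = 1010 kN.
Bearing: edge l_c = 45, r_n = 139.3 kN; interior l_c = 60, r_n = 167.2 kN; R_n = 139.3 + 4·167.2 = 808.1 kN → 606 kN.
Block shear: A_gv = 2520, A_nv = 1656, A_nt = 234 mm²; R_n = min(0.6F_uA_nv, 0.6F_yA_gv) + U_bs·F_u·A_nt = 527.9 kN → 396 kN.
Block shear governs: 396 kN.

396 kN (block shear governs)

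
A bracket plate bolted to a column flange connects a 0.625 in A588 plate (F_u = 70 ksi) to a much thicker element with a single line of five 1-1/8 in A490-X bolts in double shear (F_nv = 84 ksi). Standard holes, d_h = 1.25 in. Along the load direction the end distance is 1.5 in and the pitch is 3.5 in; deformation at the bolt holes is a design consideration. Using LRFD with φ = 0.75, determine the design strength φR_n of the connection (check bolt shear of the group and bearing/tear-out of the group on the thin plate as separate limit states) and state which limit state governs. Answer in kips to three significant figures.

Bolt shear: A_b = π·1.125²/4 = 0.994 in²; R_n = 84 × 0.994 × 5 × 2 = 835 kips → 0.75 × 835 = 626 kips.
Bearing (1.2 l_c t F_u ≤ 2.4 d t F_u): upper limit = 2.4·1.125·0.625·70 = 118.1 kips.
  Edge l_c = 1.5 − 1.25/2 = 0.875 → r_n = 45.94 kips; interior l_c = 3.5 − 1.25 = 2.25 → r_n = 118.1 kips.
  R_n,bearing = 1·45.94 + 4·118.1 = 518.4 kips → 0.75 × 518.4 = 389 kips.
Bearing governs: 389 kips.

389 kips (bearing governs)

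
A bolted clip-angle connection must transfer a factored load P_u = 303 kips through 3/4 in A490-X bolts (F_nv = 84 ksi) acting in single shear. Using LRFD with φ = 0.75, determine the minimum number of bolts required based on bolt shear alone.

A_b = π·0.75²/4 = 0.4418 in².
Per-bolt design strength φR_n = 0.75 × 84 × 0.4418 × 1 = 27.83 kips.
n ≥ 303 / 27.83 = 10.89 → use 11 bolts.

11 bolts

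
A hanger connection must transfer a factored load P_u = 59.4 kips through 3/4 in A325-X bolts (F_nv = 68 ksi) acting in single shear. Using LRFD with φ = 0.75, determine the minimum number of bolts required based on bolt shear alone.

A_b = π·0.75²/4 = 0.4418 in².
Per-bolt design strength φR_n = 0.75 × 68 × 0.4418 × 1 = 22.53 kips.
n ≥ 59.4 / 22.53 = 2.636 → use 3 bolts.

3 bolts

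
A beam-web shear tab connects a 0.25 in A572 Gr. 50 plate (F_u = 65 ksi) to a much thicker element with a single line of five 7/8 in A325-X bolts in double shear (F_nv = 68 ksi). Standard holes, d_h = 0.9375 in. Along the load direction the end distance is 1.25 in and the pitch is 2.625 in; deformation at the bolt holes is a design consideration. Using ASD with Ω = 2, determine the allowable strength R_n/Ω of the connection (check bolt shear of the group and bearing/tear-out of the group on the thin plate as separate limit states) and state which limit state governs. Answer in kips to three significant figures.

Bolt shear: A_b = π·0.875²/4 = 0.6013 in²; R_n = 68 × 0.6013 × 5 × 2 = 408.9 kips → 408.9 / 2 = 204 kips.
Bearing (1.2 l_c t F_u ≤ 2.4 d t F_u): upper limit = 2.4·0.875·0.25·65 = 34.12 kips.
  Edge l_c = 1.25 − 0.9375/2 = 0.7812 → r_n = 15.23 kips; interior l_c = 2.625 − 0.9375 = 1.688 → r_n = 32.91 kips.
  R_n,bearing = 1·15.23 + 4·32.91 = 146.9 kips → 146.9 / 2 = 73.4 kips.
Bearing governs: 73.4 kips.

73.4 kips (bearing governs)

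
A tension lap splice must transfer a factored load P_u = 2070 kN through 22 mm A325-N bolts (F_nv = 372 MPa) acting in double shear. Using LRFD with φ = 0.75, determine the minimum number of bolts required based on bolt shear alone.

10 bolts

A_b = π·22²/4 = 380.1 mm².
Per-bolt design strength φR_n = 0.75 × 372 × 380.1 × 2 / 1000 = 212.1 kN.
n ≥ 2070 / 212.1 = 9.759 → use 10 bolts.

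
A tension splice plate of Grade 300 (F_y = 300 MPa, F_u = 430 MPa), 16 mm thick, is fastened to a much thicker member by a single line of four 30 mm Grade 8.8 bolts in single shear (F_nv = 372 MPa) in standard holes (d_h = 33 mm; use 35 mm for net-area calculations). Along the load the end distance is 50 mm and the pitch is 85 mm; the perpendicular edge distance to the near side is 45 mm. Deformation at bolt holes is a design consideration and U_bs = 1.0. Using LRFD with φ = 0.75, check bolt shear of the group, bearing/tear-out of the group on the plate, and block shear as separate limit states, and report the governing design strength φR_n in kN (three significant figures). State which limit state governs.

Bolt shear: A_b = π·30²/4 = 706.9 mm²; R_n = 372 × 706.9 × 4 × 1 / 1000 = 1052 kN → 0.75 × 1052 = 789 kN.
Bearing: edge l_c = 33.5, r_n = 276.6 kN; interior l_c = 52, r_n = 429.3 kN; R_n = 276.6 + 3·429.3 = 1565 kN → 1170 kN.
Block shear: A_gv = 4880, A_nv = 2920, A_nt = 440 mm²; R_n = min(0.6F_uA_nv, 0.6F_yA_gv) + U_bs·F_u·A_nt = 942.6 kN → 707 kN.
Block shear governs: 707 kN.

707 kN (block shear governs)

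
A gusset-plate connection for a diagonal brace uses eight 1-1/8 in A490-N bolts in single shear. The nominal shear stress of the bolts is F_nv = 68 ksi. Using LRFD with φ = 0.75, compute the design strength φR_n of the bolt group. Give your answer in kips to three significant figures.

406 kips

A_b = π × 1.125² / 4 = 0.994 in².
R_n = F_nv · A_b · n · n_s = 68 × 0.994 × 8 × 1 = 540.7 kips.
Design strength φR_n = 0.75 × 540.7 = 406 kips.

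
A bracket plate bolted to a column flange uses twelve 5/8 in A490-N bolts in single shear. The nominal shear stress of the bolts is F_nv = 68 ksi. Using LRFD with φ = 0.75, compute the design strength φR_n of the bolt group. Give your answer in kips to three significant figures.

A_b = π × 0.625² / 4 = 0.3068 in².
R_n = F_nv · A_b · n · n_s = 68 × 0.3068 × 12 × 1 = 250.3 kips.
Design strength φR_n = 0.75 × 250.3 = 188 kips.

188 kips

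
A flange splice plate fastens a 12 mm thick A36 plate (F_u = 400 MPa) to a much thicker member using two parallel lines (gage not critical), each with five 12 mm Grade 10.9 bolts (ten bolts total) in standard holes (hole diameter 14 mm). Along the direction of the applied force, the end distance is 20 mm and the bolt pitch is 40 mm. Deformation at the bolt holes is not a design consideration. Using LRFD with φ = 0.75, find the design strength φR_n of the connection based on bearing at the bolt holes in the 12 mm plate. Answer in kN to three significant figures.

Per bolt r_n = 1.5 l_c t F_u ≤ 3.0 d t F_u; upper limit = 3.0 × 12 × 12 × 400 / 1000 = 172.8 kN.
Edge bolt: l_c = 20 − 14/2 = 13 mm → 1.5 × 13 × 12 × 400 / 1000 = 93.6 → r_n = 93.6 kN.
Interior bolts: l_c = 40 − 14 = 26 mm → 1.5 × 26 × 12 × 400 / 1000 = 187.2 → r_n = 172.8 kN.
R_n = 2 × 93.6 + 8 × 172.8 = 1570 kN.
Design strength φR_n = 0.75 × 1570 = 1180 kN.

1180 kN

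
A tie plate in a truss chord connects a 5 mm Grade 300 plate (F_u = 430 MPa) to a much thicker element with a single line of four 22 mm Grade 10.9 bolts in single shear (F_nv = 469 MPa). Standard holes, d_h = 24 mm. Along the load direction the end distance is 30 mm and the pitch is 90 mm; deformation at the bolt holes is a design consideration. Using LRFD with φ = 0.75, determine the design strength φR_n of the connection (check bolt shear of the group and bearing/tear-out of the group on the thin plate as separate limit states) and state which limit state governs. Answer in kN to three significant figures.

Bolt shear: A_b = π·22²/4 = 380.1 mm²; R_n = 469 × 380.1 × 4 × 1 / 1000 = 713.1 kN → 0.75 × 713.1 = 535 kN.
Bearing (1.2 l_c t F_u ≤ 2.4 d t F_u): upper limit = 2.4·22·5·430 / 1000 = 113.5 kN.
  Edge l_c = 30 − 24/2 = 18 → r_n = 46.44 kN; interior l_c = 90 − 24 = 66 → r_n = 113.5 kN.
  R_n,bearing = 1·46.44 + 3·113.5 = 387 kN → 0.75 × 387 = 290 kN.
Bearing governs: 290 kN.

290 kN (bearing governs)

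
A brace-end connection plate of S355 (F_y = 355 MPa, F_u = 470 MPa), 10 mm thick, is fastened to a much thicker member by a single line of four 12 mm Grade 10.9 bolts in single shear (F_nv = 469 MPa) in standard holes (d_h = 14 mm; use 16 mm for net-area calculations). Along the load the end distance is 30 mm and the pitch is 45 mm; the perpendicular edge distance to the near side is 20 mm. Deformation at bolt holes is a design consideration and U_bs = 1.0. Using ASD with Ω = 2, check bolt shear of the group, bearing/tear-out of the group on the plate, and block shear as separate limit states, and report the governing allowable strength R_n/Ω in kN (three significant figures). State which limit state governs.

106 kN (bolt shear governs)

Bolt shear: A_b = π·12²/4 = 113.1 mm²; R_n = 469 × 113.1 × 4 × 1 / 1000 = 212.2 kN → 212.2 / 2 = 106 kN.
Bearing: edge l_c = 23, r_n = 129.7 kN; interior l_c = 31, r_n = 135.4 kN; R_n = 129.7 + 3·135.4 = 535.8 kN → 268 kN.
Block shear: A_gv = 1650, A_nv = 1090, A_nt = 120 mm²; R_n = min(0.6F_uA_nv, 0.6F_yA_gv) + U_bs·F_u·A_nt = 363.8 kN → 182 kN.
Bolt shear governs: 106 kN.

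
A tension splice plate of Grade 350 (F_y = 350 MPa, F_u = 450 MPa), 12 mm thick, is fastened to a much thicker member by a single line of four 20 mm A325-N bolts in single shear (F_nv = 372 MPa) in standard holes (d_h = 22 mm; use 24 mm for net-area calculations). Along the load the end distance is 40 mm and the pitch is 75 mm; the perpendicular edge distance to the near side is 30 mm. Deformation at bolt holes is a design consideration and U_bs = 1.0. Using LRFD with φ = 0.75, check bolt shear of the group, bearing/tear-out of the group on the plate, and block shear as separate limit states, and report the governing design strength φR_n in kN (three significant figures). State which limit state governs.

351 kN (bolt shear governs)

Bolt shear: A_b = π·20²/4 = 314.2 mm²; R_n = 372 × 314.2 × 4 × 1 / 1000 = 467.5 kN → 0.75 × 467.5 = 351 kN.
Bearing: edge l_c = 29, r_n = 187.9 kN; interior l_c = 53, r_n = 259.2 kN; R_n = 187.9 + 3·259.2 = 965.5 kN → 724 kN.
Block shear: A_gv = 3180, A_nv = 2172, A_nt = 216 mm²; R_n = min(0.6F_uA_nv, 0.6F_yA_gv) + U_bs·F_u·A_nt = 683.6 kN → 513 kN.
Bolt shear governs: 351 kN.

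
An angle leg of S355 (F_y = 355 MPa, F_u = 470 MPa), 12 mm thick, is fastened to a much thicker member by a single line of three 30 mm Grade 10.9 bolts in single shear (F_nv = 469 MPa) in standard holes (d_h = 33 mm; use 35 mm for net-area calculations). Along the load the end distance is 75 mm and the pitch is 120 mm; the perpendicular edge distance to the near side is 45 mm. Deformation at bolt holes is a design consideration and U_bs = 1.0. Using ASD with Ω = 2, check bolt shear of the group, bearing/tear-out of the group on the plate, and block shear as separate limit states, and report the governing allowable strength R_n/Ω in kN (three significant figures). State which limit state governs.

Bolt shear: A_b = π·30²/4 = 706.9 mm²; R_n = 469 × 706.9 × 3 × 1 / 1000 = 994.5 kN → 994.5 / 2 = 497 kN.
Bearing: edge l_c = 58.5, r_n = 395.9 kN; interior l_c = 87, r_n = 406.1 kN; R_n = 395.9 + 2·406.1 = 1208 kN → 604 kN.
Block shear: A_gv = 3780, A_nv = 2730, A_nt = 330 mm²; R_n = min(0.6F_uA_nv, 0.6F_yA_gv) + U_bs·F_u·A_nt = 925 kN → 462 kN.
Block shear governs: 462 kN.

462 kN (block shear governs)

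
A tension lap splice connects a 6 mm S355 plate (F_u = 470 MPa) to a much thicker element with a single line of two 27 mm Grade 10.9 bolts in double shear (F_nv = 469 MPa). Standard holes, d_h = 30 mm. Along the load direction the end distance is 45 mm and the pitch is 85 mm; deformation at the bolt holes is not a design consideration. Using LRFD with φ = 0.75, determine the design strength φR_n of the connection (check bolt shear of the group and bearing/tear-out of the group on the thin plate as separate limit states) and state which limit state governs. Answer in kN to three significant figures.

266 kN (bearing governs)

Bolt shear: A_b = π·27²/4 = 572.6 mm²; R_n = 469 × 572.6 × 2 × 2 / 1000 = 1074 kN → 0.75 × 1074 = 806 kN.
Bearing (1.5 l_c t F_u ≤ 3.0 d t F_u): upper limit = 3.0·27·6·470 / 1000 = 228.4 kN.
  Edge l_c = 45 − 30/2 = 30 → r_n = 126.9 kN; interior l_c = 85 − 30 = 55 → r_n = 228.4 kN.
  R_n,bearing = 1·126.9 + 1·228.4 = 355.3 kN → 0.75 × 355.3 = 266 kN.
Bearing governs: 266 kN.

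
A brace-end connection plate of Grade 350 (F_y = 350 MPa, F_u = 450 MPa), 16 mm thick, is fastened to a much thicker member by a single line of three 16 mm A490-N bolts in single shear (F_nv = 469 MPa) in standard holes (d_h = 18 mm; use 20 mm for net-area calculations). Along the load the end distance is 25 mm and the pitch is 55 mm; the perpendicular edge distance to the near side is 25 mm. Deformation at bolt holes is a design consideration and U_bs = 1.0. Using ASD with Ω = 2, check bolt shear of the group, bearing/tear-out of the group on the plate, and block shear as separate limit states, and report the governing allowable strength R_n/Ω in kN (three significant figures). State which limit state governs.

Bolt shear: A_b = π·16²/4 = 201.1 mm²; R_n = 469 × 201.1 × 3 × 1 / 1000 = 282.9 kN → 282.9 / 2 = 141 kN.
Bearing: edge l_c = 16, r_n = 138.2 kN; interior l_c = 37, r_n = 276.5 kN; R_n = 138.2 + 2·276.5 = 691.2 kN → 346 kN.
Block shear: A_gv = 2160, A_nv = 1360, A_nt = 240 mm²; R_n = min(0.6F_uA_nv, 0.6F_yA_gv) + U_bs·F_u·A_nt = 475.2 kN → 238 kN.
Bolt shear governs: 141 kN.

141 kN (bolt shear governs)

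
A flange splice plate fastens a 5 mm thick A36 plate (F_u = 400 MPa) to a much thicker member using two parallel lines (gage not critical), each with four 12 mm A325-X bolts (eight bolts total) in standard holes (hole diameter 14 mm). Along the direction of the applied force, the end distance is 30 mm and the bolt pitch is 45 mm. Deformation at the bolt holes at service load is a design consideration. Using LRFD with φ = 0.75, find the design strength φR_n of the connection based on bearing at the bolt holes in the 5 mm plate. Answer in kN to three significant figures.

342 kN

Per bolt r_n = 1.2 l_c t F_u ≤ 2.4 d t F_u; upper limit = 2.4 × 12 × 5 × 400 / 1000 = 57.6 kN.
Edge bolt: l_c = 30 − 14/2 = 23 mm → 1.2 × 23 × 5 × 400 / 1000 = 55.2 → r_n = 55.2 kN.
Interior bolts: l_c = 45 − 14 = 31 mm → 1.2 × 31 × 5 × 400 / 1000 = 74.4 → r_n = 57.6 kN.
R_n = 2 × 55.2 + 6 × 57.6 = 456 kN.
Design strength φR_n = 0.75 × 456 = 342 kN.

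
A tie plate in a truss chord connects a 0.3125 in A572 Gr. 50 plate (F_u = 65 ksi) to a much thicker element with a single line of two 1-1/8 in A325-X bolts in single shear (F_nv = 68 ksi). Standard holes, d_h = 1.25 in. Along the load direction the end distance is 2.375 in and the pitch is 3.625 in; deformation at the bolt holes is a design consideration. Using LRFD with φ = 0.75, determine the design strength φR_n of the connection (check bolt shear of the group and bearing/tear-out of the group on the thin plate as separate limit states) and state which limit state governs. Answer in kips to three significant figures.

73.1 kips (bearing governs)

Bolt shear: A_b = π·1.125²/4 = 0.994 in²; R_n = 68 × 0.994 × 2 × 1 = 135.2 kips → 0.75 × 135.2 = 101 kips.
Bearing (1.2 l_c t F_u ≤ 2.4 d t F_u): upper limit = 2.4·1.125·0.3125·65 = 54.84 kips.
  Edge l_c = 2.375 − 1.25/2 = 1.75 → r_n = 42.66 kips; interior l_c = 3.625 − 1.25 = 2.375 → r_n = 54.84 kips.
  R_n,bearing = 1·42.66 + 1·54.84 = 97.5 kips → 0.75 × 97.5 = 73.1 kips.
Bearing governs: 73.1 kips.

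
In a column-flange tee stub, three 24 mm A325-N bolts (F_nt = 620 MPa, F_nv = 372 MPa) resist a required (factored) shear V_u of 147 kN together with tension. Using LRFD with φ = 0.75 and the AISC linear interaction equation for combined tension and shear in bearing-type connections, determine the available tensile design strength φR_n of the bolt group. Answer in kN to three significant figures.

575 kN

A_b = π·24²/4 = 452.4 mm²; f_rv = 147 × 1000 / (3 × 452.4) = 108.3 MPa.
F'_nt = 1.3 F_nt − (F_nt / φF_nv) f_rv = 1.3·620 − (620/(0.75·372))·108.3 = 565.3 MPa, capped at F_nt → F'_nt = 565.3 MPa.
R_n = F'_nt · A_b · n = 565.3 × 452.4 × 3 / 1000 = 767.2 kN.
Design strength φR_n = 0.75 × 767.2 = 575 kN.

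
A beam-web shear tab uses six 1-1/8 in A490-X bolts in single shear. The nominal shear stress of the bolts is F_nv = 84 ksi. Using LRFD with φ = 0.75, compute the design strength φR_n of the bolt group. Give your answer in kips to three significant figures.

A_b = π × 1.125² / 4 = 0.994 in².
R_n = F_nv · A_b · n · n_s = 84 × 0.994 × 6 × 1 = 501 kips.
Design strength φR_n = 0.75 × 501 = 376 kips.

376 kips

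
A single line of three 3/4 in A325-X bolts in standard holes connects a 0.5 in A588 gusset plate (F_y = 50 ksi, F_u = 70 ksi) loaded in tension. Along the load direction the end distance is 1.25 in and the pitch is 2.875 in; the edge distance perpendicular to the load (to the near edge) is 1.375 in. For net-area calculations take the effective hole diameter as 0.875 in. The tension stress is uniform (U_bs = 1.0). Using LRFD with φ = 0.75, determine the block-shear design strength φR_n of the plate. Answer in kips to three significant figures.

100 kips

Shear plane L_v = 1.25 + 2·2.875 = 7 in; A_gv = 7 × 0.5 = 3.5 in².
A_nv = (7 − 2.5·0.875) × 0.5 = 2.406 in².
A_nt = (1.375 − 0.5·0.875) × 0.5 = 0.4688 in².
0.6 F_u A_nv = 101.1 kips; 0.6 F_y A_gv = 105 kips → shear rupture governs the shear term.
R_n = 101.1 + 1.0 × 70 × 0.4688 = 133.9 kips.
Design strength φR_n = 0.75 × 133.9 = 100 kips.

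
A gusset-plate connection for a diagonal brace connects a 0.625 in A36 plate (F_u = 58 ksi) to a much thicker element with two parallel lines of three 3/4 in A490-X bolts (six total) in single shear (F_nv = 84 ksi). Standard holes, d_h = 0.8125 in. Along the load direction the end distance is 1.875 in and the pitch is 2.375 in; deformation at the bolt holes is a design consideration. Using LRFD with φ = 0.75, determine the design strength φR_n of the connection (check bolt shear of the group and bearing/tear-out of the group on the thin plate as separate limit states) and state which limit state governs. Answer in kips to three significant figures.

167 kips (bolt shear governs)

Bolt shear: A_b = π·0.75²/4 = 0.4418 in²; R_n = 84 × 0.4418 × 6 × 1 = 222.7 kips → 0.75 × 222.7 = 167 kips.
Bearing (1.2 l_c t F_u ≤ 2.4 d t F_u): upper limit = 2.4·0.75·0.625·58 = 65.25 kips.
  Edge l_c = 1.875 − 0.8125/2 = 1.469 → r_n = 63.89 kips; interior l_c = 2.375 − 0.8125 = 1.562 → r_n = 65.25 kips.
  R_n,bearing = 2·63.89 + 4·65.25 = 388.8 kips → 0.75 × 388.8 = 292 kips.
Bolt shear governs: 167 kips.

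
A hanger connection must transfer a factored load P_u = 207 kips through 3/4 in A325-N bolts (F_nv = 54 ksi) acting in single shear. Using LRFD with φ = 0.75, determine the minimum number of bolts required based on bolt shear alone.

A_b = π·0.75²/4 = 0.4418 in².
Per-bolt design strength φR_n = 0.75 × 54 × 0.4418 × 1 = 17.89 kips.
n ≥ 207 / 17.89 = 11.57 → use 12 bolts.

12 bolts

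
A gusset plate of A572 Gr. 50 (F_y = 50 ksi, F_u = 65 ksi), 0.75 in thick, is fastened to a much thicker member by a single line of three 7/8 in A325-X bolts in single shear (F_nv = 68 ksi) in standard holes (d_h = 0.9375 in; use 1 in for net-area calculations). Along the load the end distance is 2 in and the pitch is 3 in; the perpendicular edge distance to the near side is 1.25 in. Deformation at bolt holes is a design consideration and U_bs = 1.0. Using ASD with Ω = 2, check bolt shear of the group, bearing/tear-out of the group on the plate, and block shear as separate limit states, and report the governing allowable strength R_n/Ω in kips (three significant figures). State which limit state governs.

61.3 kips (bolt shear governs)

Bolt shear: A_b = π·0.875²/4 = 0.6013 in²; R_n = 68 × 0.6013 × 3 × 1 = 122.7 kips → 122.7 / 2 = 61.3 kips.
Bearing: edge l_c = 1.531, r_n = 89.58 kips; interior l_c = 2.062, r_n = 102.4 kips; R_n = 89.58 + 2·102.4 = 294.3 kips → 147 kips.
Block shear: A_gv = 6, A_nv = 4.125, A_nt = 0.5625 in²; R_n = min(0.6F_uA_nv, 0.6F_yA_gv) + U_bs·F_u·A_nt = 197.4 kips → 98.7 kips.
Bolt shear governs: 61.3 kips.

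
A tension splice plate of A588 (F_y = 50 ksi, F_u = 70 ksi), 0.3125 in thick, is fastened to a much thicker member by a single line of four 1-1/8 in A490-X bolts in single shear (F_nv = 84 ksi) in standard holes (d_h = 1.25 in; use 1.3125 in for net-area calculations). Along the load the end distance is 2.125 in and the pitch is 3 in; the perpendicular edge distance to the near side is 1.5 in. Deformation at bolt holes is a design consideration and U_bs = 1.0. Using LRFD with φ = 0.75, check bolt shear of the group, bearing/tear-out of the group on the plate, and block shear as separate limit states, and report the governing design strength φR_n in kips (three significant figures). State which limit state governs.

Bolt shear: A_b = π·1.125²/4 = 0.994 in²; R_n = 84 × 0.994 × 4 × 1 = 334 kips → 0.75 × 334 = 250 kips.
Bearing: edge l_c = 1.5, r_n = 39.38 kips; interior l_c = 1.75, r_n = 45.94 kips; R_n = 39.38 + 3·45.94 = 177.2 kips → 133 kips.
Block shear: A_gv = 3.477, A_nv = 2.041, A_nt = 0.2637 in²; R_n = min(0.6F_uA_nv, 0.6F_yA_gv) + U_bs·F_u·A_nt = 104.2 kips → 78.1 kips.
Block shear governs: 78.1 kips.

78.1 kips (block shear governs)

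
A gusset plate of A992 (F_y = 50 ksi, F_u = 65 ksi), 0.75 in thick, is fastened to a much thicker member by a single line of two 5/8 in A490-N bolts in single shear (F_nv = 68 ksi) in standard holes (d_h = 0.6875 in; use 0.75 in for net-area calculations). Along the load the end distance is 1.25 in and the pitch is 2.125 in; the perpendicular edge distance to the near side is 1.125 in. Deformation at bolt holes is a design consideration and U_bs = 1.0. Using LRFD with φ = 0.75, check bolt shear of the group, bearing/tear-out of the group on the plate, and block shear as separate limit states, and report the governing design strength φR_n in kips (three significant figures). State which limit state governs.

Bolt shear: A_b = π·0.625²/4 = 0.3068 in²; R_n = 68 × 0.3068 × 2 × 1 = 41.72 kips → 0.75 × 41.72 = 31.3 kips.
Bearing: edge l_c = 0.9062, r_n = 53.02 kips; interior l_c = 1.438, r_n = 73.12 kips; R_n = 53.02 + 1·73.12 = 126.1 kips → 94.6 kips.
Block shear: A_gv = 2.531, A_nv = 1.688, A_nt = 0.5625 in²; R_n = min(0.6F_uA_nv, 0.6F_yA_gv) + U_bs·F_u·A_nt = 102.4 kips → 76.8 kips.
Bolt shear governs: 31.3 kips.

31.3 kips (bolt shear governs)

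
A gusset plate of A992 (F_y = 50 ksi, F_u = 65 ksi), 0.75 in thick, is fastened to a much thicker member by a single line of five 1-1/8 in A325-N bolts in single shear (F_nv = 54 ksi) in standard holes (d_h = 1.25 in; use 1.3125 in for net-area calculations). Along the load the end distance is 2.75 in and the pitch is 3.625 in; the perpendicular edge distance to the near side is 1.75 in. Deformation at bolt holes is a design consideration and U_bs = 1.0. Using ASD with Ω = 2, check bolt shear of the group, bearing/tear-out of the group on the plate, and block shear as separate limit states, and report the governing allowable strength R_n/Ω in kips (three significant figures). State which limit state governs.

134 kips (bolt shear governs)

Bolt shear: A_b = π·1.125²/4 = 0.994 in²; R_n = 54 × 0.994 × 5 × 1 = 268.4 kips → 268.4 / 2 = 134 kips.
Bearing: edge l_c = 2.125, r_n = 124.3 kips; interior l_c = 2.375, r_n = 131.6 kips; R_n = 124.3 + 4·131.6 = 650.8 kips → 325 kips.
Block shear: A_gv = 12.94, A_nv = 8.508, A_nt = 0.8203 in²; R_n = min(0.6F_uA_nv, 0.6F_yA_gv) + U_bs·F_u·A_nt = 385.1 kips → 193 kips.
Bolt shear governs: 134 kips.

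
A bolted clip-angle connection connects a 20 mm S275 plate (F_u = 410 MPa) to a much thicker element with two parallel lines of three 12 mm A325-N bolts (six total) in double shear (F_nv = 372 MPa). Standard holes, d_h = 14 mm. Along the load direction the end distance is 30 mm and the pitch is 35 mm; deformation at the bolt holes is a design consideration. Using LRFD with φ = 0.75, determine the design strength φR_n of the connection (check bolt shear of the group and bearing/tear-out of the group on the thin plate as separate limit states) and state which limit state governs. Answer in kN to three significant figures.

Bolt shear: A_b = π·12²/4 = 113.1 mm²; R_n = 372 × 113.1 × 6 × 2 / 1000 = 504.9 kN → 0.75 × 504.9 = 379 kN.
Bearing (1.2 l_c t F_u ≤ 2.4 d t F_u): upper limit = 2.4·12·20·410 / 1000 = 236.2 kN.
  Edge l_c = 30 − 14/2 = 23 → r_n = 226.3 kN; interior l_c = 35 − 14 = 21 → r_n = 206.6 kN.
  R_n,bearing = 2·226.3 + 4·206.6 = 1279 kN → 0.75 × 1279 = 959 kN.
Bolt shear governs: 379 kN.

379 kN (bolt shear governs)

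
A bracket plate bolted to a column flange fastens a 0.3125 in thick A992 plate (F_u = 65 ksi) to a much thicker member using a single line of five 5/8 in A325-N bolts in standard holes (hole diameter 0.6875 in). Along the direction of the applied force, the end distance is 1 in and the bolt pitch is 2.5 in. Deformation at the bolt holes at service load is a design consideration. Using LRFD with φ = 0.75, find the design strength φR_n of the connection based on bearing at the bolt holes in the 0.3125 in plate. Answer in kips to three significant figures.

103 kips

Per bolt r_n = 1.2 l_c t F_u ≤ 2.4 d t F_u; upper limit = 2.4 × 0.625 × 0.3125 × 65 = 30.47 kips.
Edge bolt: l_c = 1 − 0.6875/2 = 0.6562 in → 1.2 × 0.6562 × 0.3125 × 65 = 16 → r_n = 16 kips.
Interior bolts: l_c = 2.5 − 0.6875 = 1.812 in → 1.2 × 1.812 × 0.3125 × 65 = 44.18 → r_n = 30.47 kips.
R_n = 1 × 16 + 4 × 30.47 = 137.9 kips.
Design strength φR_n = 0.75 × 137.9 = 103 kips.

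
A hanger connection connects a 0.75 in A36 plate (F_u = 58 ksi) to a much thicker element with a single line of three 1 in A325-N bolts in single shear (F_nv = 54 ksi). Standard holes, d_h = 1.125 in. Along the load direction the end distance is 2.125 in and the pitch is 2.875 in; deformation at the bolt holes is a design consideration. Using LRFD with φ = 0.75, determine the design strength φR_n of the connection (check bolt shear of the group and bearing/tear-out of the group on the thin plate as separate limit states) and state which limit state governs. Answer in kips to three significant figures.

Bolt shear: A_b = π·1²/4 = 0.7854 in²; R_n = 54 × 0.7854 × 3 × 1 = 127.2 kips → 0.75 × 127.2 = 95.4 kips.
Bearing (1.2 l_c t F_u ≤ 2.4 d t F_u): upper limit = 2.4·1·0.75·58 = 104.4 kips.
  Edge l_c = 2.125 − 1.125/2 = 1.562 → r_n = 81.56 kips; interior l_c = 2.875 − 1.125 = 1.75 → r_n = 91.35 kips.
  R_n,bearing = 1·81.56 + 2·91.35 = 264.3 kips → 0.75 × 264.3 = 198 kips.
Bolt shear governs: 95.4 kips.

95.4 kips (bolt shear governs)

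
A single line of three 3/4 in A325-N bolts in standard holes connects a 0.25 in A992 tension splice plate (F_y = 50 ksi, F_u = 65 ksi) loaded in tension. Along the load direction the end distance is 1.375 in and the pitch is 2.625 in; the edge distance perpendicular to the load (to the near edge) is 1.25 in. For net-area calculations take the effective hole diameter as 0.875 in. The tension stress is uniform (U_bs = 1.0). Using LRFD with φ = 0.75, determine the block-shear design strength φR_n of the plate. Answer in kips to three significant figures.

Shear plane L_v = 1.375 + 2·2.625 = 6.625 in; A_gv = 6.625 × 0.25 = 1.656 in².
A_nv = (6.625 − 2.5·0.875) × 0.25 = 1.109 in².
A_nt = (1.25 − 0.5·0.875) × 0.25 = 0.2031 in².
0.6 F_u A_nv = 43.27 kips; 0.6 F_y A_gv = 49.69 kips → shear rupture governs the shear term.
R_n = 43.27 + 1.0 × 65 × 0.2031 = 56.47 kips.
Design strength φR_n = 0.75 × 56.47 = 42.4 kips.

42.4 kips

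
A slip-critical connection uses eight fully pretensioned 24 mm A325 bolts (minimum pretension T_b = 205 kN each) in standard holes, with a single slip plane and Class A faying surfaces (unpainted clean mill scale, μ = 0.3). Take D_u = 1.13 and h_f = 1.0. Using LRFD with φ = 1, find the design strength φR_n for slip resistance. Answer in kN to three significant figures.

556 kN

R_n = μ · D_u · h_f · T_b · n_s · n_b = 0.3 × 1.13 × 1.0 × 205 × 1 × 8 = 556 kN.
Design strength φR_n = 1 × 556 = 556 kN.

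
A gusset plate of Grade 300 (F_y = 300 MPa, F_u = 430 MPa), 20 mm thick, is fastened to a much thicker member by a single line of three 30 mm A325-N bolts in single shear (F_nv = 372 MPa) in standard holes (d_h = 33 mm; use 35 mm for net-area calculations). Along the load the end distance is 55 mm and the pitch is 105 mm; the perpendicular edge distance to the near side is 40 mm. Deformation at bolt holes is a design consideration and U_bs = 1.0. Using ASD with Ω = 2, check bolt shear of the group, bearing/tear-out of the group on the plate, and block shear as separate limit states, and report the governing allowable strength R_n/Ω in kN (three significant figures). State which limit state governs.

394 kN (bolt shear governs)

Bolt shear: A_b = π·30²/4 = 706.9 mm²; R_n = 372 × 706.9 × 3 × 1 / 1000 = 788.9 kN → 788.9 / 2 = 394 kN.
Bearing: edge l_c = 38.5, r_n = 397.3 kN; interior l_c = 72, r_n = 619.2 kN; R_n = 397.3 + 2·619.2 = 1636 kN → 818 kN.
Block shear: A_gv = 5300, A_nv = 3550, A_nt = 450 mm²; R_n = min(0.6F_uA_nv, 0.6F_yA_gv) + U_bs·F_u·A_nt = 1109 kN → 555 kN.
Bolt shear governs: 394 kN.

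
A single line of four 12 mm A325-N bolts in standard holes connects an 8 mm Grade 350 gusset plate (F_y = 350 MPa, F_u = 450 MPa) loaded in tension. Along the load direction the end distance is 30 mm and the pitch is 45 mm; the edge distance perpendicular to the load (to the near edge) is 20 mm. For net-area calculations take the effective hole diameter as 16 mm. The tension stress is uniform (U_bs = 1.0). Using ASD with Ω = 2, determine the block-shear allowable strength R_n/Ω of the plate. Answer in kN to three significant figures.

139 kN

Shear plane L_v = 30 + 3·45 = 165 mm; A_gv = 165 × 8 = 1320 mm².
A_nv = (165 − 3.5·16) × 8 = 872 mm².
A_nt = (20 − 0.5·16) × 8 = 96 mm².
0.6 F_u A_nv = 235.4 kN; 0.6 F_y A_gv = 277.2 kN → shear rupture governs the shear term.
R_n = 235.4 + 1.0 × 450 × 96 / 1000 = 278.6 kN.
Allowable strength R_n/Ω = 278.6 / 2 = 139 kN.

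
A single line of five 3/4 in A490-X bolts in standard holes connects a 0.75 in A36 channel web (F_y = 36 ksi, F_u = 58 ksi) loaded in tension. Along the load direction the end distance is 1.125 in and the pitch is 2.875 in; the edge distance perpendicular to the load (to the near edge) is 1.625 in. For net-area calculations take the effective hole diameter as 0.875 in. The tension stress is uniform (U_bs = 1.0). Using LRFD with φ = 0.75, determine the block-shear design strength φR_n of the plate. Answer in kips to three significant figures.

192 kips

Shear plane L_v = 1.125 + 4·2.875 = 12.62 in; A_gv = 12.62 × 0.75 = 9.469 in².
A_nv = (12.62 − 4.5·0.875) × 0.75 = 6.516 in².
A_nt = (1.625 − 0.5·0.875) × 0.75 = 0.8906 in².
0.6 F_u A_nv = 226.7 kips; 0.6 F_y A_gv = 204.5 kips → shear yielding governs the shear term.
R_n = 204.5 + 1.0 × 58 × 0.8906 = 256.2 kips.
Design strength φR_n = 0.75 × 256.2 = 192 kips.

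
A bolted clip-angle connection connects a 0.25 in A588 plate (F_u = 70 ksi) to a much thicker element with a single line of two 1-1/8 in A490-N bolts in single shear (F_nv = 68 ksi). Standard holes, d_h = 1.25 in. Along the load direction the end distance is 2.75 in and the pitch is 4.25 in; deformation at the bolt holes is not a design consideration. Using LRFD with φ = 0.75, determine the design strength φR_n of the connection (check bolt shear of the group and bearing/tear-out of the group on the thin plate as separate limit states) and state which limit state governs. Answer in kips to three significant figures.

86.1 kips (bearing governs)

Bolt shear: A_b = π·1.125²/4 = 0.994 in²; R_n = 68 × 0.994 × 2 × 1 = 135.2 kips → 0.75 × 135.2 = 101 kips.
Bearing (1.5 l_c t F_u ≤ 3.0 d t F_u): upper limit = 3.0·1.125·0.25·70 = 59.06 kips.
  Edge l_c = 2.75 − 1.25/2 = 2.125 → r_n = 55.78 kips; interior l_c = 4.25 − 1.25 = 3 → r_n = 59.06 kips.
  R_n,bearing = 1·55.78 + 1·59.06 = 114.8 kips → 0.75 × 114.8 = 86.1 kips.
Bearing governs: 86.1 kips.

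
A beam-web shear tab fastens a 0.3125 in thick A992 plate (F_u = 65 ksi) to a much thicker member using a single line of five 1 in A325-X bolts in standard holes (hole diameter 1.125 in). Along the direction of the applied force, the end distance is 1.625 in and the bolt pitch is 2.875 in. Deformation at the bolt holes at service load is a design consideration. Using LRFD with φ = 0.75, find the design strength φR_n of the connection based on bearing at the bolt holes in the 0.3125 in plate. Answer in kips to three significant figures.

Per bolt r_n = 1.2 l_c t F_u ≤ 2.4 d t F_u; upper limit = 2.4 × 1 × 0.3125 × 65 = 48.75 kips.
Edge bolt: l_c = 1.625 − 1.125/2 = 1.062 in → 1.2 × 1.062 × 0.3125 × 65 = 25.9 → r_n = 25.9 kips.
Interior bolts: l_c = 2.875 − 1.125 = 1.75 in → 1.2 × 1.75 × 0.3125 × 65 = 42.66 → r_n = 42.66 kips.
R_n = 1 × 25.9 + 4 × 42.66 = 196.5 kips.
Design strength φR_n = 0.75 × 196.5 = 147 kips.

147 kips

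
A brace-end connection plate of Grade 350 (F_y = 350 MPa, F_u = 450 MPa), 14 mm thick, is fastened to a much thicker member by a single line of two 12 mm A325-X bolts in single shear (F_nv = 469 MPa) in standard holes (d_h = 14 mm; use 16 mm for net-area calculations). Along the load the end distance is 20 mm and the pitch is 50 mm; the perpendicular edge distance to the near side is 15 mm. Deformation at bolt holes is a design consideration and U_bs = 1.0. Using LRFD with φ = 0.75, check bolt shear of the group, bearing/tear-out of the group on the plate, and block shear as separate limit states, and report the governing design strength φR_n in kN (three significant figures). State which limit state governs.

Bolt shear: A_b = π·12²/4 = 113.1 mm²; R_n = 469 × 113.1 × 2 × 1 / 1000 = 106.1 kN → 0.75 × 106.1 = 79.6 kN.
Bearing: edge l_c = 13, r_n = 98.28 kN; interior l_c = 36, r_n = 181.4 kN; R_n = 98.28 + 1·181.4 = 279.7 kN → 210 kN.
Block shear: A_gv = 980, A_nv = 644, A_nt = 98 mm²; R_n = min(0.6F_uA_nv, 0.6F_yA_gv) + U_bs·F_u·A_nt = 218 kN → 163 kN.
Bolt shear governs: 79.6 kN.

79.6 kN (bolt shear governs)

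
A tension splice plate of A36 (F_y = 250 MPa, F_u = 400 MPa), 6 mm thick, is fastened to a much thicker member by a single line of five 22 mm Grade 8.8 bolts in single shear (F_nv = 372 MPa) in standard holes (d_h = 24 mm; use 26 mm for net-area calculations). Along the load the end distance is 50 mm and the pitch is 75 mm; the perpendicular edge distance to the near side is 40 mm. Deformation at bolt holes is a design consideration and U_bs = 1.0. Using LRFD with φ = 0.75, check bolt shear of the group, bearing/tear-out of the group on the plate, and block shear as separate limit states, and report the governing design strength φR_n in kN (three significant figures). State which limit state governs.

Bolt shear: A_b = π·22²/4 = 380.1 mm²; R_n = 372 × 380.1 × 5 × 1 / 1000 = 707 kN → 0.75 × 707 = 530 kN.
Bearing: edge l_c = 38, r_n = 109.4 kN; interior l_c = 51, r_n = 126.7 kN; R_n = 109.4 + 4·126.7 = 616.3 kN → 462 kN.
Block shear: A_gv = 2100, A_nv = 1398, A_nt = 162 mm²; R_n = min(0.6F_uA_nv, 0.6F_yA_gv) + U_bs·F_u·A_nt = 379.8 kN → 285 kN.
Block shear governs: 285 kN.

285 kN (block shear governs)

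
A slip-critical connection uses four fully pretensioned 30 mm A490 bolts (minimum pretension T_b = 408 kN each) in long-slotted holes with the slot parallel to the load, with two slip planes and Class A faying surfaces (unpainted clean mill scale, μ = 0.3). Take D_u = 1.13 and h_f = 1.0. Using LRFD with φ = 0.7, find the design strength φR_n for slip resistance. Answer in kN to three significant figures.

775 kN

R_n = μ · D_u · h_f · T_b · n_s · n_b = 0.3 × 1.13 × 1.0 × 408 × 2 × 4 = 1106 kN.
Design strength φR_n = 0.7 × 1106 = 775 kN.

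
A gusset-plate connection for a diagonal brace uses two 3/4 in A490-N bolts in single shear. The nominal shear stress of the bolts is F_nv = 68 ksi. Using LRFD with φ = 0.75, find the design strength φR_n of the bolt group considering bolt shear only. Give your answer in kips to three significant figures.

45.1 kips

A_b = π × 0.75² / 4 = 0.4418 in².
R_n = F_nv · A_b · n · n_s = 68 × 0.4418 × 2 × 1 = 60.08 kips.
Design strength φR_n = 0.75 × 60.08 = 45.1 kips.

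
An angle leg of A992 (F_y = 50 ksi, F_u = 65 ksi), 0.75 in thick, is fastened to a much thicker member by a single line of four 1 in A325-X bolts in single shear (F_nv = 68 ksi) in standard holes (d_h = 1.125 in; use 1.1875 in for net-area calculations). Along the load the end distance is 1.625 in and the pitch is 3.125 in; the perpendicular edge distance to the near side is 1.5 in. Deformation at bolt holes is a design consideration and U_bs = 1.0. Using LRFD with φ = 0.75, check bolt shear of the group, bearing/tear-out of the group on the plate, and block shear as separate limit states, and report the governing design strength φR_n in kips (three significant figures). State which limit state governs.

160 kips (bolt shear governs)

Bolt shear: A_b = π·1²/4 = 0.7854 in²; R_n = 68 × 0.7854 × 4 × 1 = 213.6 kips → 0.75 × 213.6 = 160 kips.
Bearing: edge l_c = 1.062, r_n = 62.16 kips; interior l_c = 2, r_n = 117 kips; R_n = 62.16 + 3·117 = 413.2 kips → 310 kips.
Block shear: A_gv = 8.25, A_nv = 5.133, A_nt = 0.6797 in²; R_n = min(0.6F_uA_nv, 0.6F_yA_gv) + U_bs·F_u·A_nt = 244.4 kips → 183 kips.
Bolt shear governs: 160 kips.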